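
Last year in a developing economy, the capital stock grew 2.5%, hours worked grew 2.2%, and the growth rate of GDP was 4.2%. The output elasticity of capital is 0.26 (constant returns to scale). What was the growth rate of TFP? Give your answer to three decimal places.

Labor's share = 1 − 0.26 = 0.74.
The capital stock: 0.26 × 2.5 = 0.65 pp.
Hours worked: 0.74 × 2.2 = 1.628 pp.
TFP growth = 4.2 − 2.278 = 1.922%.

1.922%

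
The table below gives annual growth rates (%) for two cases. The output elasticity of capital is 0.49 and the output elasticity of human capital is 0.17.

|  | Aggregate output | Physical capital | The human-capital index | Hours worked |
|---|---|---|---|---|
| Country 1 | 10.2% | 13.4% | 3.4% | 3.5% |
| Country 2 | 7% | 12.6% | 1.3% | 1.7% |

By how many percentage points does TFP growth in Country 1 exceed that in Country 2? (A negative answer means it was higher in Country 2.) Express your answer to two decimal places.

1.84 percentage points

Labor's share = 1 − 0.49 − 0.17 = 0.34.
Country 1: TFP = 10.2 − 6.566 − 0.578 − 1.19 = 1.866%.
Country 2: TFP = 7 − 6.174 − 0.221 − 0.578 = 0.027%.
Difference = 1.866 − (0.027) = 1.839 pp.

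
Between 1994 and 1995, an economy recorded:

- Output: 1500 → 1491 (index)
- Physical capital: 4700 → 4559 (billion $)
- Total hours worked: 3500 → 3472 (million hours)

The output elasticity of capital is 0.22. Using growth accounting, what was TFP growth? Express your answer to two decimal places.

Output growth = (1491 − 1500) / 1500 = -0.6%.
Physical capital growth = (4559 − 4700) / 4700 = -3%.
Total hours worked growth = (3472 − 3500) / 3500 = -0.8%.
Labor's share = 1 − 0.22 = 0.78.
Physical capital: 0.22 × (-3) = -0.66 pp.
Total hours worked: 0.78 × (-0.8) = -0.624 pp.
TFP growth = -0.6 + 1.284 = 0.684%.

0.68%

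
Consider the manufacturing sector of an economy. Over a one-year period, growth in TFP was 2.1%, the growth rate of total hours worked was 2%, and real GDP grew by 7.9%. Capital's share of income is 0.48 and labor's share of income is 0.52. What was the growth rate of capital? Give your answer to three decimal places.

Capital growth was 9.917%.

Labor's share = 1 − 0.48 = 0.52.
gY = gA + 0.52×2 + 0.48×g.
0.48×g = 7.9 − 2.1 − 1.04 = 4.76.
g = 4.76 / 0.48 = 9.91667%.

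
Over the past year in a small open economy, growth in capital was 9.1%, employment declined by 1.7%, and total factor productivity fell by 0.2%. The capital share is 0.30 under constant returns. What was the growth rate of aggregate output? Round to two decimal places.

Labor's share = 1 − 0.3 = 0.7.
Capital: 0.3 × 9.1 = 2.73 pp.
Employment: 0.7 × (-1.7) = -1.19 pp.
Output growth = -0.2 + 1.54 = 1.34%.

Aggregate output grew 1.34%.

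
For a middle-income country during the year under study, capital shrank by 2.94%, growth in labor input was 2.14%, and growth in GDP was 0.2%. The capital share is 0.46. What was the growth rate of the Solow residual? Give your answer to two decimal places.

The Solow residual grew 0.40%.

Labor's share = 1 − 0.46 = 0.54.
Capital: 0.46 × (-2.94) = -1.3524 pp.
Labor input: 0.54 × 2.14 = 1.1556 pp.
TFP growth = 0.2 + 0.1968 = 0.3968%.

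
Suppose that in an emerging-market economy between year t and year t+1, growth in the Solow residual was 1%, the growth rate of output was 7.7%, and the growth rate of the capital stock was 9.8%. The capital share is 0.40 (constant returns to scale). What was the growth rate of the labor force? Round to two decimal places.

4.63%

Labor's share = 1 − 0.4 = 0.6.
gY = gA + 0.4×9.8 + 0.6×g.
0.6×g = 7.7 − 1 − 3.92 = 2.78.
g = 2.78 / 0.6 = 4.6333%.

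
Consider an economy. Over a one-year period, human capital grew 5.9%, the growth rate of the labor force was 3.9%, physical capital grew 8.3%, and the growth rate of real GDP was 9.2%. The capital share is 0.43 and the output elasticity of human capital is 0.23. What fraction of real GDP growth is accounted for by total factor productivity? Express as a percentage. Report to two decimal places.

Labor's share = 1 − 0.43 − 0.23 = 0.34.
Physical capital: 0.43 × 8.3 = 3.569 pp.
Human capital: 0.23 × 5.9 = 1.357 pp.
The labor force: 0.34 × 3.9 = 1.326 pp.
TFP growth = 9.2 − 6.252 = 2.948%.
TFP share of growth = 2.948 / 9.2 × 100 = 32.0435%.

32.04%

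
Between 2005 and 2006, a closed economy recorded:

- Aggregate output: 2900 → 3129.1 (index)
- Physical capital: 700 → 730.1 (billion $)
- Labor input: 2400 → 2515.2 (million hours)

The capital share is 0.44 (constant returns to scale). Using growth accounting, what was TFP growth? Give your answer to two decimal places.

Aggregate output growth = (3129.1 − 2900) / 2900 = 7.9%.
Physical capital growth = (730.1 − 700) / 700 = 4.3%.
Labor input growth = (2515.2 − 2400) / 2400 = 4.8%.
Labor's share = 1 − 0.44 = 0.56.
Physical capital: 0.44 × 4.3 = 1.892 pp.
Labor input: 0.56 × 4.8 = 2.688 pp.
TFP growth = 7.9 − 4.58 = 3.32%.

TFP growth was 3.32%.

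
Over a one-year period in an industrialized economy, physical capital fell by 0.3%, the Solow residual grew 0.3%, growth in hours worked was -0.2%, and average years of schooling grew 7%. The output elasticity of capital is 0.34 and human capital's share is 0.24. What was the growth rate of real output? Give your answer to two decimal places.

Labor's share = 1 − 0.34 − 0.24 = 0.42.
Physical capital: 0.34 × (-0.3) = -0.102 pp.
Average years of schooling: 0.24 × 7 = 1.68 pp.
Hours worked: 0.42 × (-0.2) = -0.084 pp.
Output growth = 0.3 + 1.494 = 1.794%.

Real output grew 1.79%.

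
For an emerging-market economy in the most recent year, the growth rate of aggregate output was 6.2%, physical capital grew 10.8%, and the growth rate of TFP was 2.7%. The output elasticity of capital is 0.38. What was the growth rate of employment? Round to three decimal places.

-0.974%

Labor's share = 1 − 0.38 = 0.62.
gY = gA + 0.38×10.8 + 0.62×g.
0.62×g = 6.2 − 2.7 − 4.104 = -0.604.
g = -0.604 / 0.62 = -0.97419%.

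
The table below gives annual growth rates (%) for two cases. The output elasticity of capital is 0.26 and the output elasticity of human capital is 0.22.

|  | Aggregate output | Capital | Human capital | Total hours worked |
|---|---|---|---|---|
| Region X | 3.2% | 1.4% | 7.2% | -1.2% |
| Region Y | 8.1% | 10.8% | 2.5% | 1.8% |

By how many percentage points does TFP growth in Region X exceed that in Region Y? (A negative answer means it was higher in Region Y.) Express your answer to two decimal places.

Labor's share = 1 − 0.26 − 0.22 = 0.52.
Region X: TFP = 3.2 − 0.364 − 1.584 + 0.624 = 1.876%.
Region Y: TFP = 8.1 − 2.808 − 0.55 − 0.936 = 3.806%.
Difference = 1.876 − (3.806) = -1.93 pp.

-1.93 percentage points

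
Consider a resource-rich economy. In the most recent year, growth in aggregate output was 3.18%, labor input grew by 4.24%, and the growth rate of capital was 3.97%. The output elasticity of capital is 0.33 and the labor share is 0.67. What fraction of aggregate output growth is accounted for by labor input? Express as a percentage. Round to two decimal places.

Labor's share = 1 − 0.33 = 0.67.
Labor input contributed 0.67 × 4.24 = 2.8408 pp.
Share of growth = 2.8408 / 3.18 × 100 = 89.3333%.

Labor input accounted for 89.33% of growth.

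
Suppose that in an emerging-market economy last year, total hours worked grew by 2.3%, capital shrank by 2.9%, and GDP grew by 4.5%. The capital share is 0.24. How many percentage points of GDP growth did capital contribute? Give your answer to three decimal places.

Contribution = share × growth = 0.24 × (-2.9) = -0.696 pp.

-0.696 percentage points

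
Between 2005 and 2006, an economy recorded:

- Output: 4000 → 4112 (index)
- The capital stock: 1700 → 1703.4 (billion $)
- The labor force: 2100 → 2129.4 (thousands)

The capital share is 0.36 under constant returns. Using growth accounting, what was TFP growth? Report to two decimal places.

Output growth = (4112 − 4000) / 4000 = 2.8%.
The capital stock growth = (1703.4 − 1700) / 1700 = 0.2%.
The labor force growth = (2129.4 − 2100) / 2100 = 1.4%.
Labor's share = 1 − 0.36 = 0.64.
The capital stock: 0.36 × 0.2 = 0.072 pp.
The labor force: 0.64 × 1.4 = 0.896 pp.
TFP growth = 2.8 − 0.968 = 1.832%.

TFP growth was 1.83%.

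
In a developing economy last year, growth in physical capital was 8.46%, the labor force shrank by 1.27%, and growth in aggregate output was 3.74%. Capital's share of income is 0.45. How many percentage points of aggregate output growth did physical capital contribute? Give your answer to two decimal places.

Contribution = share × growth = 0.45 × 8.46 = 3.807 pp.

3.81 pp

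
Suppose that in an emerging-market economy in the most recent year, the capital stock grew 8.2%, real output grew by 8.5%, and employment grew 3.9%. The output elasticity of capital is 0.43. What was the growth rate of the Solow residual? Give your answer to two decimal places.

Labor's share = 1 − 0.43 = 0.57.
The capital stock: 0.43 × 8.2 = 3.526 pp.
Employment: 0.57 × 3.9 = 2.223 pp.
TFP growth = 8.5 − 5.749 = 2.751%.

2.75%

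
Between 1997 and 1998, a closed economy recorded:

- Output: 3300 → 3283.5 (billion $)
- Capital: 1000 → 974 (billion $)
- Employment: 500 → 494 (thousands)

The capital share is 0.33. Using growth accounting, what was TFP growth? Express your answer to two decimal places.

1.16%

Output growth = (3283.5 − 3300) / 3300 = -0.5%.
Capital growth = (974 − 1000) / 1000 = -2.6%.
Employment growth = (494 − 500) / 500 = -1.2%.
Labor's share = 1 − 0.33 = 0.67.
Capital: 0.33 × (-2.6) = -0.858 pp.
Employment: 0.67 × (-1.2) = -0.804 pp.
TFP growth = -0.5 + 1.662 = 1.162%.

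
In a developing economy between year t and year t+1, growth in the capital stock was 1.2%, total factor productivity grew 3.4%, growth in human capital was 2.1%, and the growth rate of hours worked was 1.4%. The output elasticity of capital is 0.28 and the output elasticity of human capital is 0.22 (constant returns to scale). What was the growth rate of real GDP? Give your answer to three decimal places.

Labor's share = 1 − 0.28 − 0.22 = 0.5.
The capital stock: 0.28 × 1.2 = 0.336 pp.
Human capital: 0.22 × 2.1 = 0.462 pp.
Hours worked: 0.5 × 1.4 = 0.7 pp.
Output growth = 3.4 + 1.498 = 4.898%.

4.898%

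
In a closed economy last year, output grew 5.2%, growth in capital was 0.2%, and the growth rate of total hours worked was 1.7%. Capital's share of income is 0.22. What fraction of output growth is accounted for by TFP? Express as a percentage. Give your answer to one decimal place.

73.7%

Labor's share = 1 − 0.22 = 0.78.
Capital: 0.22 × 0.2 = 0.044 pp.
Total hours worked: 0.78 × 1.7 = 1.326 pp.
TFP growth = 5.2 − 1.37 = 3.83%.
TFP share of growth = 3.83 / 5.2 × 100 = 73.654%.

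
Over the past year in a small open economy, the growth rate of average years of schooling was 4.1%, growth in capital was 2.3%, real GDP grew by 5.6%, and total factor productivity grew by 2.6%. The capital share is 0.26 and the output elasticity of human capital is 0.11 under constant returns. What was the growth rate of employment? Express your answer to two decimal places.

Labor's share = 1 − 0.26 − 0.11 = 0.63.
gY = gA + 0.26×2.3 + 0.11×4.1 + 0.63×g.
0.63×g = 5.6 − 2.6 − 1.049 = 1.951.
g = 1.951 / 0.63 = 3.0968%.

Employment growth was 3.10%.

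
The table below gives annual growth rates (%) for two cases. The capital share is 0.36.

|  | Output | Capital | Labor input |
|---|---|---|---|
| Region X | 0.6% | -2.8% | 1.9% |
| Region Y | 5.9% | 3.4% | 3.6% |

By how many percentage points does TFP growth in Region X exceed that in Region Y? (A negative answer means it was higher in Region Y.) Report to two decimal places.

-1.98 percentage points

Labor's share = 1 − 0.36 = 0.64.
Region X: TFP = 0.6 + 1.008 − 1.216 = 0.392%.
Region Y: TFP = 5.9 − 1.224 − 2.304 = 2.372%.
Difference = 0.392 − (2.372) = -1.98 pp.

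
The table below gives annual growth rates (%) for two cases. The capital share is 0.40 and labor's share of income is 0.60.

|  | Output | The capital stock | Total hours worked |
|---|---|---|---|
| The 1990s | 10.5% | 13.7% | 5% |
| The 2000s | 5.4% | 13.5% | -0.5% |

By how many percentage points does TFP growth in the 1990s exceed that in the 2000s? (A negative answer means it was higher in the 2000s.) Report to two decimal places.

1.72 percentage points

Labor's share = 1 − 0.4 = 0.6.
The 1990s: TFP = 10.5 − 5.48 − 3 = 2.02%.
The 2000s: TFP = 5.4 − 5.4 + 0.3 = 0.3%.
Difference = 2.02 − (0.3) = 1.72 pp.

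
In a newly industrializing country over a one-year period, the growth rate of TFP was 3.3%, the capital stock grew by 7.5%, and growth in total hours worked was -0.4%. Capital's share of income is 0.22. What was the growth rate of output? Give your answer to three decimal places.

Labor's share = 1 − 0.22 = 0.78.
The capital stock: 0.22 × 7.5 = 1.65 pp.
Total hours worked: 0.78 × (-0.4) = -0.312 pp.
Output growth = 3.3 + 1.338 = 4.638%.

Output grew 4.638%.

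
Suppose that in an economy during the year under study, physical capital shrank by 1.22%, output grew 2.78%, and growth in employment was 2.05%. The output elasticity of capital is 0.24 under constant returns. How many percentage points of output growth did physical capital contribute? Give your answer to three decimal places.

-0.293 pp

Contribution = share × growth = 0.24 × (-1.22) = -0.2928 pp.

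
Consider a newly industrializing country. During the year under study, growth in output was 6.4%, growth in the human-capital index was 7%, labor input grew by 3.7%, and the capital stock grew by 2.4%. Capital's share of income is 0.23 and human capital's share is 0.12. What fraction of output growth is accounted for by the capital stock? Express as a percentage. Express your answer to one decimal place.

The capital stock contributed 0.23 × 2.4 = 0.552 pp.
Share of growth = 0.552 / 6.4 × 100 = 8.625%.

8.6%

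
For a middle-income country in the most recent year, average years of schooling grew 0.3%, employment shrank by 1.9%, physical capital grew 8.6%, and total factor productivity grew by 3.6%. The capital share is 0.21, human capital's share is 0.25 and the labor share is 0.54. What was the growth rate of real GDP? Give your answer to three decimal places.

Labor's share = 1 − 0.21 − 0.25 = 0.54.
Physical capital: 0.21 × 8.6 = 1.806 pp.
Average years of schooling: 0.25 × 0.3 = 0.075 pp.
Employment: 0.54 × (-1.9) = -1.026 pp.
Output growth = 3.6 + 0.855 = 4.455%.

Real GDP grew 4.455%.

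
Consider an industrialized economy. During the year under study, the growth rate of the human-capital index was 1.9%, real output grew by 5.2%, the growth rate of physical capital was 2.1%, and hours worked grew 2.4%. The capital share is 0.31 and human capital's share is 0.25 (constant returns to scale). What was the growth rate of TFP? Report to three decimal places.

3.018%

Labor's share = 1 − 0.31 − 0.25 = 0.44.
Physical capital: 0.31 × 2.1 = 0.651 pp.
The human-capital index: 0.25 × 1.9 = 0.475 pp.
Hours worked: 0.44 × 2.4 = 1.056 pp.
TFP growth = 5.2 − 2.182 = 3.018%.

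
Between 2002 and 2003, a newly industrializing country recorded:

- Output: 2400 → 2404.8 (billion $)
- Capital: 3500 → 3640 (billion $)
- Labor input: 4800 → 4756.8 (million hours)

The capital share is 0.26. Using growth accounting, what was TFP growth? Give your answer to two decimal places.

-0.17%

Output growth = (2404.8 − 2400) / 2400 = 0.2%.
Capital growth = (3640 − 3500) / 3500 = 4%.
Labor input growth = (4756.8 − 4800) / 4800 = -0.9%.
Labor's share = 1 − 0.26 = 0.74.
Capital: 0.26 × 4 = 1.04 pp.
Labor input: 0.74 × (-0.9) = -0.666 pp.
TFP growth = 0.2 − 0.374 = -0.174%.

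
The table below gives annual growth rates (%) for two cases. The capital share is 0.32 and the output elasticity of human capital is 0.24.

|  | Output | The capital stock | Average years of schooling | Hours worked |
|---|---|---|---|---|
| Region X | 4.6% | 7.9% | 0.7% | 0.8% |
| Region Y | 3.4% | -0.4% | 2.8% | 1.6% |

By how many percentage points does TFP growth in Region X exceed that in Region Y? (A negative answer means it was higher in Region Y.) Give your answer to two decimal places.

Labor's share = 1 − 0.32 − 0.24 = 0.44.
Region X: TFP = 4.6 − 2.528 − 0.168 − 0.352 = 1.552%.
Region Y: TFP = 3.4 + 0.128 − 0.672 − 0.704 = 2.152%.
Difference = 1.552 − (2.152) = -0.6 pp.

-0.60 percentage points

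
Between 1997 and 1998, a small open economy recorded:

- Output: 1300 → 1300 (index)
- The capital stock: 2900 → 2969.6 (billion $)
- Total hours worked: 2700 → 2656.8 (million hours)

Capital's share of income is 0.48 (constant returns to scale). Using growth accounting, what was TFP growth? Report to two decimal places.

Output growth = (1300 − 1300) / 1300 = 0%.
The capital stock growth = (2969.6 − 2900) / 2900 = 2.4%.
Total hours worked growth = (2656.8 − 2700) / 2700 = -1.6%.
Labor's share = 1 − 0.48 = 0.52.
The capital stock: 0.48 × 2.4 = 1.152 pp.
Total hours worked: 0.52 × (-1.6) = -0.832 pp.
TFP growth = 0 − 0.32 = -0.32%.

-0.32%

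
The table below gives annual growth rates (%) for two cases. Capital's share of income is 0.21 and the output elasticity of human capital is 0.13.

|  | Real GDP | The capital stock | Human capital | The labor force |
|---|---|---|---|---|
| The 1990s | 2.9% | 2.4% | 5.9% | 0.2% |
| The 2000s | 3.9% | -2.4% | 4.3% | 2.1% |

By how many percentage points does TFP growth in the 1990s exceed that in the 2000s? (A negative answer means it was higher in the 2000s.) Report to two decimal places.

-0.96 percentage points

Labor's share = 1 − 0.21 − 0.13 = 0.66.
The 1990s: TFP = 2.9 − 0.504 − 0.767 − 0.132 = 1.497%.
The 2000s: TFP = 3.9 + 0.504 − 0.559 − 1.386 = 2.459%.
Difference = 1.497 − (2.459) = -0.962 pp.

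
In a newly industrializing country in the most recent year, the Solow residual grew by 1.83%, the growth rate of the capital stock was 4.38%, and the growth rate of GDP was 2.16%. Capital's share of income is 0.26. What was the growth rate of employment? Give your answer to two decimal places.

-1.09%

Labor's share = 1 − 0.26 = 0.74.
gY = gA + 0.26×4.38 + 0.74×g.
0.74×g = 2.16 − 1.83 − 1.1388 = -0.8088.
g = -0.8088 / 0.74 = -1.093%.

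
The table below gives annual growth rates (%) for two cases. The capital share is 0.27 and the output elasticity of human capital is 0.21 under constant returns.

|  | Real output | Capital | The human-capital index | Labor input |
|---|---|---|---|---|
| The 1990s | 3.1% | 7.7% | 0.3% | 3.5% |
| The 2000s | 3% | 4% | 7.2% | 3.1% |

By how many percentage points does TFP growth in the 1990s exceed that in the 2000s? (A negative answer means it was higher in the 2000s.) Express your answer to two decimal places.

0.34 percentage points

Labor's share = 1 − 0.27 − 0.21 = 0.52.
The 1990s: TFP = 3.1 − 2.079 − 0.063 − 1.82 = -0.862%.
The 2000s: TFP = 3 − 1.08 − 1.512 − 1.612 = -1.204%.
Difference = -0.862 − (-1.204) = 0.342 pp.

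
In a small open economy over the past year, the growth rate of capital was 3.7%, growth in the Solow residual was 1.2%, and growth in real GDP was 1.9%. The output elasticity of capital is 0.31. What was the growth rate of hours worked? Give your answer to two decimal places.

Labor's share = 1 − 0.31 = 0.69.
gY = gA + 0.31×3.7 + 0.69×g.
0.69×g = 1.9 − 1.2 − 1.147 = -0.447.
g = -0.447 / 0.69 = -0.6478%.

-0.65%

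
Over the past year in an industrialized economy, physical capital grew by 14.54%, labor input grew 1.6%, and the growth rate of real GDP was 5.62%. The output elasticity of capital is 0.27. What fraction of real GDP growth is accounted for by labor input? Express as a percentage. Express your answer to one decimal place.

Labor input accounted for 20.8% of growth.

Labor's share = 1 − 0.27 = 0.73.
Labor input contributed 0.73 × 1.6 = 1.168 pp.
Share of growth = 1.168 / 5.62 × 100 = 20.783%.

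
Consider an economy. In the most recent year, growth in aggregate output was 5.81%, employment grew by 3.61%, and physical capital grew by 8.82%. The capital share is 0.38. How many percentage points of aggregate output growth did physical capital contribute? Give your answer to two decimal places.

3.35

Contribution = share × growth = 0.38 × 8.82 = 3.3516 pp.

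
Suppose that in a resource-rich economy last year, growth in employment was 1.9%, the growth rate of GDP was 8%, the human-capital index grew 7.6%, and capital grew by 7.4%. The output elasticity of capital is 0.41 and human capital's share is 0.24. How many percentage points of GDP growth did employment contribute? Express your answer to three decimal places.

0.665 percentage points

Labor's share = 1 − 0.41 − 0.24 = 0.35.
Contribution = share × growth = 0.35 × 1.9 = 0.665 pp.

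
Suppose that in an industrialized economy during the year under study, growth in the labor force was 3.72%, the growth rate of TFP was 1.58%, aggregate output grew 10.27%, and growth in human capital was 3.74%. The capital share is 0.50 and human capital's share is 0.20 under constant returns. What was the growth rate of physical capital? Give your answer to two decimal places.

Labor's share = 1 − 0.5 − 0.2 = 0.3.
gY = gA + 0.2×3.74 + 0.3×3.72 + 0.5×g.
0.5×g = 10.27 − 1.58 − 1.864 = 6.826.
g = 6.826 / 0.5 = 13.652%.

Physical capital growth was 13.65%.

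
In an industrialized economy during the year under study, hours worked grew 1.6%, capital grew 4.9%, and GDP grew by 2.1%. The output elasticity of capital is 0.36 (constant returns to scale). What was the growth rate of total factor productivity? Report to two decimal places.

-0.69%

Labor's share = 1 − 0.36 = 0.64.
Capital: 0.36 × 4.9 = 1.764 pp.
Hours worked: 0.64 × 1.6 = 1.024 pp.
TFP growth = 2.1 − 2.788 = -0.688%.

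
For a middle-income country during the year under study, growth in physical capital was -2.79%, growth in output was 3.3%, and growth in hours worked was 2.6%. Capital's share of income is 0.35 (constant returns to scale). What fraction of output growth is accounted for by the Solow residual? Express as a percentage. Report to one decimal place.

Labor's share = 1 − 0.35 = 0.65.
Physical capital: 0.35 × (-2.79) = -0.9765 pp.
Hours worked: 0.65 × 2.6 = 1.69 pp.
TFP growth = 3.3 − 0.7135 = 2.5865%.
TFP share of growth = 2.5865 / 3.3 × 100 = 78.379%.

78.4%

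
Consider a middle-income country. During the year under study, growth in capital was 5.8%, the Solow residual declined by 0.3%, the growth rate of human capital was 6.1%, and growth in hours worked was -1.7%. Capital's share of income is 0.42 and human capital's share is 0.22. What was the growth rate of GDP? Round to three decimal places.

2.866%

Labor's share = 1 − 0.42 − 0.22 = 0.36.
Capital: 0.42 × 5.8 = 2.436 pp.
Human capital: 0.22 × 6.1 = 1.342 pp.
Hours worked: 0.36 × (-1.7) = -0.612 pp.
Output growth = -0.3 + 3.166 = 2.866%.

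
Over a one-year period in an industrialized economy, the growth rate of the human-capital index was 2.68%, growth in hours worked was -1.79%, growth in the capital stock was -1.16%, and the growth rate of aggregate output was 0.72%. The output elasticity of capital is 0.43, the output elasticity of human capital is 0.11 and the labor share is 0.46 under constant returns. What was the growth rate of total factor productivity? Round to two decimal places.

Total factor productivity growth was 1.75%.

Labor's share = 1 − 0.43 − 0.11 = 0.46.
The capital stock: 0.43 × (-1.16) = -0.4988 pp.
The human-capital index: 0.11 × 2.68 = 0.2948 pp.
Hours worked: 0.46 × (-1.79) = -0.8234 pp.
TFP growth = 0.72 + 1.0274 = 1.7474%.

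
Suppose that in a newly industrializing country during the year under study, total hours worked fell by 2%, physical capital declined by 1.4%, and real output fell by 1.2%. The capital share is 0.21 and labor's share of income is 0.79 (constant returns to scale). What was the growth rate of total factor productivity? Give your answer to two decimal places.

0.67%

Labor's share = 1 − 0.21 = 0.79.
Physical capital: 0.21 × (-1.4) = -0.294 pp.
Total hours worked: 0.79 × (-2) = -1.58 pp.
TFP growth = -1.2 + 1.874 = 0.674%.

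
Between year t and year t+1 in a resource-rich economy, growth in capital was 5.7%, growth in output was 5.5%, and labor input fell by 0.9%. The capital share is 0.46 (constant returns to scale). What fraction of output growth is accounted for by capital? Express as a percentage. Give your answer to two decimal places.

47.67%

Capital contributed 0.46 × 5.7 = 2.622 pp.
Share of growth = 2.622 / 5.5 × 100 = 47.6727%.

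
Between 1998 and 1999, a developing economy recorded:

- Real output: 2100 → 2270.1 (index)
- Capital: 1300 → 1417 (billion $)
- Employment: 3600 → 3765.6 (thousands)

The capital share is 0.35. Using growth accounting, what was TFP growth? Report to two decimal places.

Real output growth = (2270.1 − 2100) / 2100 = 8.1%.
Capital growth = (1417 − 1300) / 1300 = 9%.
Employment growth = (3765.6 − 3600) / 3600 = 4.6%.
Labor's share = 1 − 0.35 = 0.65.
Capital: 0.35 × 9 = 3.15 pp.
Employment: 0.65 × 4.6 = 2.99 pp.
TFP growth = 8.1 − 6.14 = 1.96%.

1.96%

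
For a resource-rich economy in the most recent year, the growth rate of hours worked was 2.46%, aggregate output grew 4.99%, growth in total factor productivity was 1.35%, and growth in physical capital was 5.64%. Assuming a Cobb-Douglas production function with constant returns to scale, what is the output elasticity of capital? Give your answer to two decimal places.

gY = gA + α·gK + (1−α)·gL, so gY − gA − gL = α(gK − gL).
4.99 − 1.35 − 2.46 = α × (5.64 − 2.46).
1.18 = 3.18 α, so α = 0.3711.

0.37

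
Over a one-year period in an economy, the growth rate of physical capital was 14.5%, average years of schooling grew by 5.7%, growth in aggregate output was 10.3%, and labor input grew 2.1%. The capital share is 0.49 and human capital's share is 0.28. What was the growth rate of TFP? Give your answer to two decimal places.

Labor's share = 1 − 0.49 − 0.28 = 0.23.
Physical capital: 0.49 × 14.5 = 7.105 pp.
Average years of schooling: 0.28 × 5.7 = 1.596 pp.
Labor input: 0.23 × 2.1 = 0.483 pp.
TFP growth = 10.3 − 9.184 = 1.116%.

1.12%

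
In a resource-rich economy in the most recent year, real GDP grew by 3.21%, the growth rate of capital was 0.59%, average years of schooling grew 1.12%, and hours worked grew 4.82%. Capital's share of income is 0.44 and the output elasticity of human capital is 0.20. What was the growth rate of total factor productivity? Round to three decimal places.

Labor's share = 1 − 0.44 − 0.2 = 0.36.
Capital: 0.44 × 0.59 = 0.2596 pp.
Average years of schooling: 0.2 × 1.12 = 0.224 pp.
Hours worked: 0.36 × 4.82 = 1.7352 pp.
TFP growth = 3.21 − 2.2188 = 0.9912%.

0.991%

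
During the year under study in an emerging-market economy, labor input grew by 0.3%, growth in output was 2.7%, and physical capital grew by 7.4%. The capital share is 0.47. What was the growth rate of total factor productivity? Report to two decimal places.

Labor's share = 1 − 0.47 = 0.53.
Physical capital: 0.47 × 7.4 = 3.478 pp.
Labor input: 0.53 × 0.3 = 0.159 pp.
TFP growth = 2.7 − 3.637 = -0.937%.

-0.94%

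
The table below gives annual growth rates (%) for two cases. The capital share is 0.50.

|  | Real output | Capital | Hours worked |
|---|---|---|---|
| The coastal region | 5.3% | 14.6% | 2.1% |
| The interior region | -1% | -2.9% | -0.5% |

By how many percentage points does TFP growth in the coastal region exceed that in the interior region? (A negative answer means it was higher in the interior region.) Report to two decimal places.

-3.75 percentage points

Labor's share = 1 − 0.5 = 0.5.
The coastal region: TFP = 5.3 − 7.3 − 1.05 = -3.05%.
The interior region: TFP = -1 + 1.45 + 0.25 = 0.7%.
Difference = -3.05 − (0.7) = -3.75 pp.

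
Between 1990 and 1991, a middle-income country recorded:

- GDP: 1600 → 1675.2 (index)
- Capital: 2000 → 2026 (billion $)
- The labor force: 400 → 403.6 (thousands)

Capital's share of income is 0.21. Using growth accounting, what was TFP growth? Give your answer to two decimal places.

3.72%

GDP growth = (1675.2 − 1600) / 1600 = 4.7%.
Capital growth = (2026 − 2000) / 2000 = 1.3%.
The labor force growth = (403.6 − 400) / 400 = 0.9%.
Labor's share = 1 − 0.21 = 0.79.
Capital: 0.21 × 1.3 = 0.273 pp.
The labor force: 0.79 × 0.9 = 0.711 pp.
TFP growth = 4.7 − 0.984 = 3.716%.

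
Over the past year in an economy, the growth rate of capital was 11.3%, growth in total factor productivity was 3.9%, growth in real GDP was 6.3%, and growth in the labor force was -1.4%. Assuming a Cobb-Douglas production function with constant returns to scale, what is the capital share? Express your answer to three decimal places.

gY = gA + α·gK + (1−α)·gL, so gY − gA − gL = α(gK − gL).
6.3 − 3.9 + 1.4 = α × (11.3 − (-1.4)).
3.8 = 12.7 α, so α = 0.29921.

0.299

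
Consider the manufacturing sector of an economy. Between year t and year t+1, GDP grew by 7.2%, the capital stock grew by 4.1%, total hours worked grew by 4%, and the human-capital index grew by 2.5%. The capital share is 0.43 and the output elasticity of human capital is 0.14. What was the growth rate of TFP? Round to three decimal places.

3.367%

Labor's share = 1 − 0.43 − 0.14 = 0.43.
The capital stock: 0.43 × 4.1 = 1.763 pp.
The human-capital index: 0.14 × 2.5 = 0.35 pp.
Total hours worked: 0.43 × 4 = 1.72 pp.
TFP growth = 7.2 − 3.833 = 3.367%.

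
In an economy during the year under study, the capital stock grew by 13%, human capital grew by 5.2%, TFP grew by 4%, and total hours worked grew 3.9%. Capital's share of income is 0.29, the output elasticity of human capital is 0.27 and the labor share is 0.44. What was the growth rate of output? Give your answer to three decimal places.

Labor's share = 1 − 0.29 − 0.27 = 0.44.
The capital stock: 0.29 × 13 = 3.77 pp.
Human capital: 0.27 × 5.2 = 1.404 pp.
Total hours worked: 0.44 × 3.9 = 1.716 pp.
Output growth = 4 + 6.89 = 10.89%.

Output grew 10.890%.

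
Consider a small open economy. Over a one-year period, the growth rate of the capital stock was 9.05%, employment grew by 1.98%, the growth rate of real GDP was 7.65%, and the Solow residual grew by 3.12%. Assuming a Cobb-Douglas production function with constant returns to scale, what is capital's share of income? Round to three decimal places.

gY = gA + α·gK + (1−α)·gL, so gY − gA − gL = α(gK − gL).
7.65 − 3.12 − 1.98 = α × (9.05 − 1.98).
2.55 = 7.07 α, so α = 0.36068.

Capital's share of income is 0.361.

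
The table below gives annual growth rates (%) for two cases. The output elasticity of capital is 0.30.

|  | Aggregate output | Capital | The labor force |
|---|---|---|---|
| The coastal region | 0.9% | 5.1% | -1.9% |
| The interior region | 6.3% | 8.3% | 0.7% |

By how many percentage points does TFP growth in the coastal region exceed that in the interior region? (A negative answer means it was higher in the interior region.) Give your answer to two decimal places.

Labor's share = 1 − 0.3 = 0.7.
The coastal region: TFP = 0.9 − 1.53 + 1.33 = 0.7%.
The interior region: TFP = 6.3 − 2.49 − 0.49 = 3.32%.
Difference = 0.7 − (3.32) = -2.62 pp.

-2.62 percentage points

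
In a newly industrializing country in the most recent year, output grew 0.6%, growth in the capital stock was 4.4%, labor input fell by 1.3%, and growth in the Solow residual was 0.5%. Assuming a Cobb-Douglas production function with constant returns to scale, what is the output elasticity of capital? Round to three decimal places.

gY = gA + α·gK + (1−α)·gL, so gY − gA − gL = α(gK − gL).
0.6 − 0.5 + 1.3 = α × (4.4 − (-1.3)).
1.4 = 5.7 α, so α = 0.24561.

α = 0.246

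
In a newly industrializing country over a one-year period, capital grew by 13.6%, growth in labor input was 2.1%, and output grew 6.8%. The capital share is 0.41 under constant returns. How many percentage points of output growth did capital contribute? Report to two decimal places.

Contribution = share × growth = 0.41 × 13.6 = 5.576 pp.

5.58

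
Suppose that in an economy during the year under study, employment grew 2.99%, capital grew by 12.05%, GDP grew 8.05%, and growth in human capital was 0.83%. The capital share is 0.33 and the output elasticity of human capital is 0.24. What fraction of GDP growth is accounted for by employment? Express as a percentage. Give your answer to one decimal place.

Employment accounted for 16.0% of growth.

Labor's share = 1 − 0.33 − 0.24 = 0.43.
Employment contributed 0.43 × 2.99 = 1.2857 pp.
Share of growth = 1.2857 / 8.05 × 100 = 15.971%.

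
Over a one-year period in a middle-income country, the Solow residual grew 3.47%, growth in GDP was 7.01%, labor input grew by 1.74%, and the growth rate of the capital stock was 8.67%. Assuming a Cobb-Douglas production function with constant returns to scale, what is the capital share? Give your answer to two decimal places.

α = 0.26

gY = gA + α·gK + (1−α)·gL, so gY − gA − gL = α(gK − gL).
7.01 − 3.47 − 1.74 = α × (8.67 − 1.74).
1.8 = 6.93 α, so α = 0.2597.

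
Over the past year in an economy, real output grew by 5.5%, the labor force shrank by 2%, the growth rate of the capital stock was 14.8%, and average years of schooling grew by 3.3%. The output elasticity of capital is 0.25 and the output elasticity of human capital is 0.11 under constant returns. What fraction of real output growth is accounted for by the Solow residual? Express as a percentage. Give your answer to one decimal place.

Labor's share = 1 − 0.25 − 0.11 = 0.64.
The capital stock: 0.25 × 14.8 = 3.7 pp.
Average years of schooling: 0.11 × 3.3 = 0.363 pp.
The labor force: 0.64 × (-2) = -1.28 pp.
TFP growth = 5.5 − 2.783 = 2.717%.
TFP share of growth = 2.717 / 5.5 × 100 = 49.4%.

49.4%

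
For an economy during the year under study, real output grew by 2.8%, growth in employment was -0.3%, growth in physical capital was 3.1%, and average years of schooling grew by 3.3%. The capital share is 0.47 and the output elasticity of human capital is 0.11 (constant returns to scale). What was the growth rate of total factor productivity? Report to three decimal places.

1.106%

Labor's share = 1 − 0.47 − 0.11 = 0.42.
Physical capital: 0.47 × 3.1 = 1.457 pp.
Average years of schooling: 0.11 × 3.3 = 0.363 pp.
Employment: 0.42 × (-0.3) = -0.126 pp.
TFP growth = 2.8 − 1.694 = 1.106%.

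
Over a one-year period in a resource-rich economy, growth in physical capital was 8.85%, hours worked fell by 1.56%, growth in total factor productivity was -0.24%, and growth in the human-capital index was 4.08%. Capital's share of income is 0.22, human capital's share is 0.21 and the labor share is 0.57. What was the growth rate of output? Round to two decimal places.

Output growth was 1.67%.

Labor's share = 1 − 0.22 − 0.21 = 0.57.
Physical capital: 0.22 × 8.85 = 1.947 pp.
The human-capital index: 0.21 × 4.08 = 0.8568 pp.
Hours worked: 0.57 × (-1.56) = -0.8892 pp.
Output growth = -0.24 + 1.9146 = 1.6746%.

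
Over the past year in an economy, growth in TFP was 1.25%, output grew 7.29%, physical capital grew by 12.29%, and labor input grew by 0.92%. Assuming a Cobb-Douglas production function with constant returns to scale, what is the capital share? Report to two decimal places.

gY = gA + α·gK + (1−α)·gL, so gY − gA − gL = α(gK − gL).
7.29 − 1.25 − 0.92 = α × (12.29 − 0.92).
5.12 = 11.37 α, so α = 0.4503.

The capital share is 0.45.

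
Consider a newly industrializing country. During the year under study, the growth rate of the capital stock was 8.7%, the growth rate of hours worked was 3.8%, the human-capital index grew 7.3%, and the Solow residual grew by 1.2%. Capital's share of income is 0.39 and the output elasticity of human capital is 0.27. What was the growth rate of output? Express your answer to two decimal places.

Labor's share = 1 − 0.39 − 0.27 = 0.34.
The capital stock: 0.39 × 8.7 = 3.393 pp.
The human-capital index: 0.27 × 7.3 = 1.971 pp.
Hours worked: 0.34 × 3.8 = 1.292 pp.
Output growth = 1.2 + 6.656 = 7.856%.

Output grew 7.86%.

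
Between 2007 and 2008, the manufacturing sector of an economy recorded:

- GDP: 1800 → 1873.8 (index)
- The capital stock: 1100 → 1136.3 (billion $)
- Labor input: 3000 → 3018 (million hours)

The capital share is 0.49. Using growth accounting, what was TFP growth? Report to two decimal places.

2.18%

GDP growth = (1873.8 − 1800) / 1800 = 4.1%.
The capital stock growth = (1136.3 − 1100) / 1100 = 3.3%.
Labor input growth = (3018 − 3000) / 3000 = 0.6%.
Labor's share = 1 − 0.49 = 0.51.
The capital stock: 0.49 × 3.3 = 1.617 pp.
Labor input: 0.51 × 0.6 = 0.306 pp.
TFP growth = 4.1 − 1.923 = 2.177%.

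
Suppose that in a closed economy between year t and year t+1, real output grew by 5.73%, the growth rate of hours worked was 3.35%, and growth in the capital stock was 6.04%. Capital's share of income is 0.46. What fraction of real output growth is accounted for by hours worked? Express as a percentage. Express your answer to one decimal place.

Labor's share = 1 − 0.46 = 0.54.
Hours worked contributed 0.54 × 3.35 = 1.809 pp.
Share of growth = 1.809 / 5.73 × 100 = 31.571%.

Hours worked accounted for 31.6% of growth.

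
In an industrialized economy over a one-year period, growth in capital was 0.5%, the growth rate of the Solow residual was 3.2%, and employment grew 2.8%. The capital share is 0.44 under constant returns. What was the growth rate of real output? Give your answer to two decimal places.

4.99%

Labor's share = 1 − 0.44 = 0.56.
Capital: 0.44 × 0.5 = 0.22 pp.
Employment: 0.56 × 2.8 = 1.568 pp.
Output growth = 3.2 + 1.788 = 4.988%.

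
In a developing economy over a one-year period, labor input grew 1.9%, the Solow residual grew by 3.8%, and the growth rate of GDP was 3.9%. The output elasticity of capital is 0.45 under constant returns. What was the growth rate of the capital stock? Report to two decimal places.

-2.10%

Labor's share = 1 − 0.45 = 0.55.
gY = gA + 0.55×1.9 + 0.45×g.
0.45×g = 3.9 − 3.8 − 1.045 = -0.945.
g = -0.945 / 0.45 = -2.1%.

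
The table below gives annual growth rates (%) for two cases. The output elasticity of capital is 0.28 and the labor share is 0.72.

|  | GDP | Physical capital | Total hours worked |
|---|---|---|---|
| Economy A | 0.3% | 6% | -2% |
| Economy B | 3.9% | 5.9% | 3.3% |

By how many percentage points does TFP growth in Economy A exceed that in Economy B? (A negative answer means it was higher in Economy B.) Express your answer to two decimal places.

Labor's share = 1 − 0.28 = 0.72.
Economy A: TFP = 0.3 − 1.68 + 1.44 = 0.06%.
Economy B: TFP = 3.9 − 1.652 − 2.376 = -0.128%.
Difference = 0.06 − (-0.128) = 0.188 pp.

0.19 percentage points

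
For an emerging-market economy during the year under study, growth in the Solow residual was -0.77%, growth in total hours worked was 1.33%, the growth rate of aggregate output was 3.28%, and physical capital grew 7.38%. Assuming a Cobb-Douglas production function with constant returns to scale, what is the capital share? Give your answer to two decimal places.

gY = gA + α·gK + (1−α)·gL, so gY − gA − gL = α(gK − gL).
3.28 + 0.77 − 1.33 = α × (7.38 − 1.33).
2.72 = 6.05 α, so α = 0.4496.

α = 0.45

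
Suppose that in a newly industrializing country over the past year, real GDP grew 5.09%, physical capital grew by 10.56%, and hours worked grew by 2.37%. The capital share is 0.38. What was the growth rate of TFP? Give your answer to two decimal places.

-0.39%

Labor's share = 1 − 0.38 = 0.62.
Physical capital: 0.38 × 10.56 = 4.0128 pp.
Hours worked: 0.62 × 2.37 = 1.4694 pp.
TFP growth = 5.09 − 5.4822 = -0.3922%.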